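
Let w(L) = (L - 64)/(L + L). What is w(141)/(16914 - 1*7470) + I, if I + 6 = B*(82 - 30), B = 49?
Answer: 6769874813/2663208 ≈ 2542.0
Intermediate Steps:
w(L) = (-64 + L)/(2*L) (w(L) = (-64 + L)/((2*L)) = (-64 + L)*(1/(2*L)) = (-64 + L)/(2*L))
I = 2542 (I = -6 + 49*(82 - 30) = -6 + 49*52 = -6 + 2548 = 2542)
w(141)/(16914 - 1*7470) + I = ((1/2)*(-64 + 141)/141)/(16914 - 1*7470) + 2542 = ((1/2)*(1/141)*77)/(16914 - 7470) + 2542 = (77/282)/9444 + 2542 = (77/282)*(1/9444) + 2542 = 77/2663208 + 2542 = 6769874813/2663208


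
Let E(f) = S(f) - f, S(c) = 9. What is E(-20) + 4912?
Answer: 4941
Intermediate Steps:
E(f) = 9 - f
E(-20) + 4912 = (9 - 1*(-20)) + 4912 = (9 + 20) + 4912 = 29 + 4912 = 4941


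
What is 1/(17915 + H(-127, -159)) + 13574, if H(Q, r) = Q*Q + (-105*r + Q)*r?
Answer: 35296037831/2600268 ≈ 13574.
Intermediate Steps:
H(Q, r) = Q**2 + r*(Q - 105*r) (H(Q, r) = Q**2 + (Q - 105*r)*r = Q**2 + r*(Q - 105*r))
1/(17915 + H(-127, -159)) + 13574 = 1/(17915 + ((-127)**2 - 105*(-159)**2 - 127*(-159))) + 13574 = 1/(17915 + (16129 - 105*25281 + 20193)) + 13574 = 1/(17915 + (16129 - 2654505 + 20193)) + 13574 = 1/(17915 - 2618183) + 13574 = 1/(-2600268) + 13574 = -1/2600268 + 13574 = 35296037831/2600268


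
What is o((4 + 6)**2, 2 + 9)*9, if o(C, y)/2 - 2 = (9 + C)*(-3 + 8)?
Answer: 9846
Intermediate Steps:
o(C, y) = 94 + 10*C (o(C, y) = 4 + 2*((9 + C)*(-3 + 8)) = 4 + 2*((9 + C)*5) = 4 + 2*(45 + 5*C) = 4 + (90 + 10*C) = 94 + 10*C)
o((4 + 6)**2, 2 + 9)*9 = (94 + 10*(4 + 6)**2)*9 = (94 + 10*10**2)*9 = (94 + 10*100)*9 = (94 + 1000)*9 = 1094*9 = 9846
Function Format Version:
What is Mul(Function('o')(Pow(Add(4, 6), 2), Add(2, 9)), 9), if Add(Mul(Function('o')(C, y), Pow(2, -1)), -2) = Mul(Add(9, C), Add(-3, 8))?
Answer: 9846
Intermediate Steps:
Function('o')(C, y) = Add(94, Mul(10, C)) (Function('o')(C, y) = Add(4, Mul(2, Mul(Add(9, C), Add(-3, 8)))) = Add(4, Mul(2, Mul(Add(9, C), 5))) = Add(4, Mul(2, Add(45, Mul(5, C)))) = Add(4, Add(90, Mul(10, C))) = Add(94, Mul(10, C)))
Mul(Function('o')(Pow(Add(4, 6), 2), Add(2, 9)), 9) = Mul(Add(94, Mul(10, Pow(Add(4, 6), 2))), 9) = Mul(Add(94, Mul(10, Pow(10, 2))), 9) = Mul(Add(94, Mul(10, 100)), 9) = Mul(Add(94, 1000), 9) = Mul(1094, 9) = 9846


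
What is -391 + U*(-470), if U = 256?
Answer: -120711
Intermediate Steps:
-391 + U*(-470) = -391 + 256*(-470) = -391 - 120320 = -120711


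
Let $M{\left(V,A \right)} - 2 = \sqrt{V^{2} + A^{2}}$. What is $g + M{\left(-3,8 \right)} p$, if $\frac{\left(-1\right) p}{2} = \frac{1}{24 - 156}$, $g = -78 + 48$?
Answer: $- \frac{989}{33} + \frac{\sqrt{73}}{66} \approx -29.84$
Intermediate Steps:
$g = -30$
$M{\left(V,A \right)} = 2 + \sqrt{A^{2} + V^{2}}$ ($M{\left(V,A \right)} = 2 + \sqrt{V^{2} + A^{2}} = 2 + \sqrt{A^{2} + V^{2}}$)
$p = \frac{1}{66}$ ($p = - \frac{2}{24 - 156} = - \frac{2}{-132} = \left(-2\right) \left(- \frac{1}{132}\right) = \frac{1}{66} \approx 0.015152$)
$g + M{\left(-3,8 \right)} p = -30 + \left(2 + \sqrt{8^{2} + \left(-3\right)^{2}}\right) \frac{1}{66} = -30 + \left(2 + \sqrt{64 + 9}\right) \frac{1}{66} = -30 + \left(2 + \sqrt{73}\right) \frac{1}{66} = -30 + \left(\frac{1}{33} + \frac{\sqrt{73}}{66}\right) = - \frac{989}{33} + \frac{\sqrt{73}}{66}$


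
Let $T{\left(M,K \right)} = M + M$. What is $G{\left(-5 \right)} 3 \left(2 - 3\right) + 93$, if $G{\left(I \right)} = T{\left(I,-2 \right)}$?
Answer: $123$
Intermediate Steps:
$T{\left(M,K \right)} = 2 M$
$G{\left(I \right)} = 2 I$
$G{\left(-5 \right)} 3 \left(2 - 3\right) + 93 = 2 \left(-5\right) 3 \left(2 - 3\right) + 93 = - 10 \cdot 3 \left(-1\right) + 93 = \left(-10\right) \left(-3\right) + 93 = 30 + 93 = 123$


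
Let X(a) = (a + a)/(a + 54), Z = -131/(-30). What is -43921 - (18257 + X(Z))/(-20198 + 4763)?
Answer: -1187007063616/27026685 ≈ -43920.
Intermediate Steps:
Z = 131/30 (Z = -131*(-1/30) = 131/30 ≈ 4.3667)
X(a) = 2*a/(54 + a) (X(a) = (2*a)/(54 + a) = 2*a/(54 + a))
-43921 - (18257 + X(Z))/(-20198 + 4763) = -43921 - (18257 + 2*(131/30)/(54 + 131/30))/(-20198 + 4763) = -43921 - (18257 + 2*(131/30)/(1751/30))/(-15435) = -43921 - (18257 + 2*(131/30)*(30/1751))*(-1)/15435 = -43921 - (18257 + 262/1751)*(-1)/15435 = -43921 - 31968269*(-1)/(1751*15435) = -43921 - 1*(-31968269/27026685) = -43921 + 31968269/27026685 = -1187007063616/27026685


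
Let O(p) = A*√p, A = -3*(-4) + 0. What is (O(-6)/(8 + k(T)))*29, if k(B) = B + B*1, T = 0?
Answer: 87*I*√6/2 ≈ 106.55*I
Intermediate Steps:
A = 12 (A = 12 + 0 = 12)
k(B) = 2*B (k(B) = B + B = 2*B)
O(p) = 12*√p
(O(-6)/(8 + k(T)))*29 = ((12*√(-6))/(8 + 2*0))*29 = ((12*(I*√6))/(8 + 0))*29 = ((12*I*√6)/8)*29 = ((12*I*√6)*(⅛))*29 = (3*I*√6/2)*29 = 87*I*√6/2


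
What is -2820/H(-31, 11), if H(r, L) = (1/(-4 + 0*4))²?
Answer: -45120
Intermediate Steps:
H(r, L) = 1/16 (H(r, L) = (1/(-4 + 0))² = (1/(-4))² = (-¼)² = 1/16)
-2820/H(-31, 11) = -2820/1/16 = -2820*16 = -45120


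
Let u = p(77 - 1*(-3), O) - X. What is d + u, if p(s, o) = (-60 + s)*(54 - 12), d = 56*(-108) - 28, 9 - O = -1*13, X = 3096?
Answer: -8332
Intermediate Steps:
O = 22 (O = 9 - (-1)*13 = 9 - 1*(-13) = 9 + 13 = 22)
d = -6076 (d = -6048 - 28 = -6076)
p(s, o) = -2520 + 42*s (p(s, o) = (-60 + s)*42 = -2520 + 42*s)
u = -2256 (u = (-2520 + 42*(77 - 1*(-3))) - 1*3096 = (-2520 + 42*(77 + 3)) - 3096 = (-2520 + 42*80) - 3096 = (-2520 + 3360) - 3096 = 840 - 3096 = -2256)
d + u = -6076 - 2256 = -8332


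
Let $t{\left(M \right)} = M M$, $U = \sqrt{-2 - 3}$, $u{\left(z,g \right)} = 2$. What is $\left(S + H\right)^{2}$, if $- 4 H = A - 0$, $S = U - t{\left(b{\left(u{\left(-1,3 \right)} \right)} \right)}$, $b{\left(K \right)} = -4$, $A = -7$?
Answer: $\frac{3169}{16} - \frac{57 i \sqrt{5}}{2} \approx 198.06 - 63.728 i$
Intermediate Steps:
$U = i \sqrt{5}$ ($U = \sqrt{-5} = i \sqrt{5} \approx 2.2361 i$)
$t{\left(M \right)} = M^{2}$
$S = -16 + i \sqrt{5}$ ($S = i \sqrt{5} - \left(-4\right)^{2} = i \sqrt{5} - 16 = -16 + i \sqrt{5} \approx -16.0 + 2.2361 i$)
$H = \frac{7}{4}$ ($H = - \frac{-7 - 0}{4} = - \frac{-7 + 0}{4} = \left(- \frac{1}{4}\right) \left(-7\right) = \frac{7}{4} \approx 1.75$)
$\left(S + H\right)^{2} = \left(\left(-16 + i \sqrt{5}\right) + \frac{7}{4}\right)^{2} = \left(- \frac{57}{4} + i \sqrt{5}\right)^{2}$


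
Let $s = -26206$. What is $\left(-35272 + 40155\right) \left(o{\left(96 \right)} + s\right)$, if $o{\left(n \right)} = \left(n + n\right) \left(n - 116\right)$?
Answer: $-146714618$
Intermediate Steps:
$o{\left(n \right)} = 2 n \left(-116 + n\right)$
$\left(-35272 + 40155\right) \left(o{\left(96 \right)} + s\right) = \left(-35272 + 40155\right) \left(2 \cdot 96 \left(-116 + 96\right) - 26206\right) = 4883 \left(2 \cdot 96 \left(-20\right) - 26206\right) = 4883 \left(-3840 - 26206\right) = 4883 \left(-30046\right) = -146714618$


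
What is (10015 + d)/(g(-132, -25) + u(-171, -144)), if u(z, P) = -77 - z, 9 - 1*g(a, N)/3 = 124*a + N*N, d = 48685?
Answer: 1174/947 ≈ 1.2397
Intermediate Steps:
g(a, N) = 27 - 372*a - 3*N² (g(a, N) = 27 - 3*(124*a + N*N) = 27 - 3*(124*a + N²) = 27 - 3*(N² + 124*a) = 27 + (-372*a - 3*N²) = 27 - 372*a - 3*N²)
(10015 + d)/(g(-132, -25) + u(-171, -144)) = (10015 + 48685)/((27 - 372*(-132) - 3*(-25)²) + (-77 - 1*(-171))) = 58700/((27 + 49104 - 3*625) + (-77 + 171)) = 58700/((27 + 49104 - 1875) + 94) = 58700/(47256 + 94) = 58700/47350 = 58700*(1/47350) = 1174/947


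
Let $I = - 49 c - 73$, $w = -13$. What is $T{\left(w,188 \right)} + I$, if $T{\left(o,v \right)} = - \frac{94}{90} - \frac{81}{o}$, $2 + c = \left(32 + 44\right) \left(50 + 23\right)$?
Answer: $- \frac{159015761}{585} \approx -2.7182 \cdot 10^{5}$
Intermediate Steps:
$c = 5546$ ($c = -2 + \left(32 + 44\right) \left(50 + 23\right) = -2 + 76 \cdot 73 = -2 + 5548 = 5546$)
$T{\left(o,v \right)} = - \frac{47}{45} - \frac{81}{o}$ ($T{\left(o,v \right)} = \left(-94\right) \frac{1}{90} - \frac{81}{o} = - \frac{47}{45} - \frac{81}{o}$)
$I = -271827$ ($I = \left(-49\right) 5546 - 73 = -271754 - 73 = -271827$)
$T{\left(w,188 \right)} + I = \left(- \frac{47}{45} - \frac{81}{-13}\right) - 271827 = \left(- \frac{47}{45} - - \frac{81}{13}\right) - 271827 = \left(- \frac{47}{45} + \frac{81}{13}\right) - 271827 = \frac{3034}{585} - 271827 = - \frac{159015761}{585}$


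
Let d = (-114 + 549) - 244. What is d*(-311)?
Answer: -59401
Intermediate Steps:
d = 191 (d = 435 - 244 = 191)
d*(-311) = 191*(-311) = -59401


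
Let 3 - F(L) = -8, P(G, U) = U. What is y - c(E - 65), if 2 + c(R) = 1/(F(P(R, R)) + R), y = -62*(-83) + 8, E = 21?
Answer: 170149/33 ≈ 5156.0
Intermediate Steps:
F(L) = 11 (F(L) = 3 - 1*(-8) = 3 + 8 = 11)
y = 5154 (y = 5146 + 8 = 5154)
c(R) = -2 + 1/(11 + R)
y - c(E - 65) = 5154 - (-21 - 2*(21 - 65))/(11 + (21 - 65)) = 5154 - (-21 - 2*(-44))/(11 - 44) = 5154 - (-21 + 88)/(-33) = 5154 - (-1)*67/33 = 5154 - 1*(-67/33) = 5154 + 67/33 = 170149/33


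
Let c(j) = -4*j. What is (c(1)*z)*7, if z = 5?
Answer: -140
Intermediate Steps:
(c(1)*z)*7 = (-4*1*5)*7 = -4*5*7 = -20*7 = -140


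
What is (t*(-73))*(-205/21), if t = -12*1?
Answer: -59860/7 ≈ -8551.4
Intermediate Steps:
t = -12
(t*(-73))*(-205/21) = (-12*(-73))*(-205/21) = 876*(-205*1/21) = 876*(-205/21) = -59860/7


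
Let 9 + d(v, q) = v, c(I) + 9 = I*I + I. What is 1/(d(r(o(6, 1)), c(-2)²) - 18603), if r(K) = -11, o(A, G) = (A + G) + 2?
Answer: -1/18623 ≈ -5.3697e-5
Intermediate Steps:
o(A, G) = 2 + A + G
c(I) = -9 + I + I² (c(I) = -9 + (I*I + I) = -9 + (I² + I) = -9 + (I + I²) = -9 + I + I²)
d(v, q) = -9 + v
1/(d(r(o(6, 1)), c(-2)²) - 18603) = 1/((-9 - 11) - 18603) = 1/(-20 - 18603) = 1/(-18623) = -1/18623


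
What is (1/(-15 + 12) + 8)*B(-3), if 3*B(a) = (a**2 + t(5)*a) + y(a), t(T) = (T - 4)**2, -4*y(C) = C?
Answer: 69/4 ≈ 17.250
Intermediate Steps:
y(C) = -C/4
t(T) = (-4 + T)**2
B(a) = a**2/3 + a/4 (B(a) = ((a**2 + (-4 + 5)**2*a) - a/4)/3 = ((a**2 + 1**2*a) - a/4)/3 = ((a**2 + 1*a) - a/4)/3 = ((a**2 + a) - a/4)/3 = ((a + a**2) - a/4)/3 = (a**2 + 3*a/4)/3 = a**2/3 + a/4)
(1/(-15 + 12) + 8)*B(-3) = (1/(-15 + 12) + 8)*((1/12)*(-3)*(3 + 4*(-3))) = (1/(-3) + 8)*((1/12)*(-3)*(3 - 12)) = (-1/3 + 8)*((1/12)*(-3)*(-9)) = (23/3)*(9/4) = 69/4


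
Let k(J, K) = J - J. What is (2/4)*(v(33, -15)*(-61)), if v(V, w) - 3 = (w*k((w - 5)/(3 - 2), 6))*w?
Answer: -183/2 ≈ -91.500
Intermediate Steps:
k(J, K) = 0
v(V, w) = 3 (v(V, w) = 3 + (w*0)*w = 3 + 0*w = 3 + 0 = 3)
(2/4)*(v(33, -15)*(-61)) = (2/4)*(3*(-61)) = (2*(¼))*(-183) = (½)*(-183) = -183/2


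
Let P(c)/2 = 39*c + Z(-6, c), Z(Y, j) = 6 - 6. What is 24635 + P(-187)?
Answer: 10049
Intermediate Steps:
Z(Y, j) = 0
P(c) = 78*c (P(c) = 2*(39*c + 0) = 2*(39*c) = 78*c)
24635 + P(-187) = 24635 + 78*(-187) = 24635 - 14586 = 10049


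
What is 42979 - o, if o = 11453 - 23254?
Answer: 54780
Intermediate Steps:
o = -11801
42979 - o = 42979 - 1*(-11801) = 42979 + 11801 = 54780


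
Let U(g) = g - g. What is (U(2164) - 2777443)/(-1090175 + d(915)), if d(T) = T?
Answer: 2777443/1089260 ≈ 2.5498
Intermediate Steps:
U(g) = 0
(U(2164) - 2777443)/(-1090175 + d(915)) = (0 - 2777443)/(-1090175 + 915) = -2777443/(-1089260) = -2777443*(-1/1089260) = 2777443/1089260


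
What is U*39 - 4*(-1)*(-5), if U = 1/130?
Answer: -197/10 ≈ -19.700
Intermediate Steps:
U = 1/130 ≈ 0.0076923
U*39 - 4*(-1)*(-5) = (1/130)*39 - 4*(-1)*(-5) = 3/10 + 4*(-5) = 3/10 - 20 = -197/10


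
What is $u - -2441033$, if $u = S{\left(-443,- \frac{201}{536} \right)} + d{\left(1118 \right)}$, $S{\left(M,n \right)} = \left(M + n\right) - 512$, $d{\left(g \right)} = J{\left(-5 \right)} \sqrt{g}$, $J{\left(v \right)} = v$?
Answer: $\frac{19520621}{8} - 5 \sqrt{1118} \approx 2.4399 \cdot 10^{6}$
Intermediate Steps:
$d{\left(g \right)} = - 5 \sqrt{g}$
$S{\left(M,n \right)} = -512 + M + n$
$u = - \frac{7643}{8} - 5 \sqrt{1118}$ ($u = \left(-512 - 443 - \frac{201}{536}\right) - 5 \sqrt{1118} = \left(-512 - 443 - \frac{3}{8}\right) - 5 \sqrt{1118} = - \frac{7643}{8} - 5 \sqrt{1118} \approx -1122.6$)
$u - -2441033 = \left(- \frac{7643}{8} - 5 \sqrt{1118}\right) - -2441033 = \left(- \frac{7643}{8} - 5 \sqrt{1118}\right) + 2441033 = \frac{19520621}{8} - 5 \sqrt{1118}$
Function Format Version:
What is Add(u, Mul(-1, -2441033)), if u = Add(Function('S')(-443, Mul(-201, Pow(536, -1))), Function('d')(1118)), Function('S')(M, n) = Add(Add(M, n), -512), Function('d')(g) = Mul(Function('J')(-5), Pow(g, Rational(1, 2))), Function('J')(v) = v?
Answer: Add(Rational(19520621, 8), Mul(-5, Pow(1118, Rational(1, 2)))) ≈ 2.4399e+6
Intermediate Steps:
Function('d')(g) = Mul(-5, Pow(g, Rational(1, 2)))
Function('S')(M, n) = Add(-512, M, n)
u = Add(Rational(-7643, 8), Mul(-5, Pow(1118, Rational(1, 2)))) (u = Add(Add(-512, -443, Mul(-201, Pow(536, -1))), Mul(-5, Pow(1118, Rational(1, 2)))) = Add(Add(-512, -443, Mul(-201, Rational(1, 536))), Mul(-5, Pow(1118, Rational(1, 2)))) = Add(Add(-512, -443, Rational(-3, 8)), Mul(-5, Pow(1118, Rational(1, 2)))) = Add(Rational(-7643, 8), Mul(-5, Pow(1118, Rational(1, 2)))) ≈ -1122.6)
Add(u, Mul(-1, -2441033)) = Add(Add(Rational(-7643, 8), Mul(-5, Pow(1118, Rational(1, 2)))), Mul(-1, -2441033)) = Add(Add(Rational(-7643, 8), Mul(-5, Pow(1118, Rational(1, 2)))), 2441033) = Add(Rational(19520621, 8), Mul(-5, Pow(1118, Rational(1, 2))))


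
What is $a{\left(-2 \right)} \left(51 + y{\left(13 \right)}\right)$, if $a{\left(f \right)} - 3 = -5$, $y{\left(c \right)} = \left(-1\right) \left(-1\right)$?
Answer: $-104$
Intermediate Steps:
$y{\left(c \right)} = 1$
$a{\left(f \right)} = -2$ ($a{\left(f \right)} = 3 - 5 = -2$)
$a{\left(-2 \right)} \left(51 + y{\left(13 \right)}\right) = - 2 \left(51 + 1\right) = \left(-2\right) 52 = -104$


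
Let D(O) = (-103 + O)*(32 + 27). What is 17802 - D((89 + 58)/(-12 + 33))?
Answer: 23466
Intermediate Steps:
D(O) = -6077 + 59*O (D(O) = (-103 + O)*59 = -6077 + 59*O)
17802 - D((89 + 58)/(-12 + 33)) = 17802 - (-6077 + 59*((89 + 58)/(-12 + 33))) = 17802 - (-6077 + 59*(147/21)) = 17802 - (-6077 + 59*(147*(1/21))) = 17802 - (-6077 + 59*7) = 17802 - (-6077 + 413) = 17802 - 1*(-5664) = 17802 + 5664 = 23466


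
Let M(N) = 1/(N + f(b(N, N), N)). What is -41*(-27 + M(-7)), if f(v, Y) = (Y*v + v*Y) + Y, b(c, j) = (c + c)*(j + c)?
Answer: 3053147/2758 ≈ 1107.0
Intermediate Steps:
b(c, j) = 2*c*(c + j) (b(c, j) = (2*c)*(c + j) = 2*c*(c + j))
f(v, Y) = Y + 2*Y*v (f(v, Y) = (Y*v + Y*v) + Y = 2*Y*v + Y = Y + 2*Y*v)
M(N) = 1/(N + N*(1 + 8*N²)) (M(N) = 1/(N + N*(1 + 2*(2*N*(N + N)))) = 1/(N + N*(1 + 2*(2*N*(2*N)))) = 1/(N + N*(1 + 2*(4*N²))) = 1/(N + N*(1 + 8*N²)))
-41*(-27 + M(-7)) = -41*(-27 + 1/(2*(-7) + 8*(-7)³)) = -41*(-27 + 1/(-14 + 8*(-343))) = -41*(-27 + 1/(-14 - 2744)) = -41*(-27 + 1/(-2758)) = -41*(-27 - 1/2758) = -41*(-74467/2758) = 3053147/2758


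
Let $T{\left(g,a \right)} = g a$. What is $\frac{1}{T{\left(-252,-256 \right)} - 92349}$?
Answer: $- \frac{1}{27837} \approx -3.5923 \cdot 10^{-5}$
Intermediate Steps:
$T{\left(g,a \right)} = a g$
$\frac{1}{T{\left(-252,-256 \right)} - 92349} = \frac{1}{\left(-256\right) \left(-252\right) - 92349} = \frac{1}{64512 - 92349} = \frac{1}{-27837} = - \frac{1}{27837}$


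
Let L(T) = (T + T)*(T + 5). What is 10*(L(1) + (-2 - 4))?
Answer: 60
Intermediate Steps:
L(T) = 2*T*(5 + T) (L(T) = (2*T)*(5 + T) = 2*T*(5 + T))
10*(L(1) + (-2 - 4)) = 10*(2*1*(5 + 1) + (-2 - 4)) = 10*(2*1*6 - 6) = 10*(12 - 6) = 10*6 = 60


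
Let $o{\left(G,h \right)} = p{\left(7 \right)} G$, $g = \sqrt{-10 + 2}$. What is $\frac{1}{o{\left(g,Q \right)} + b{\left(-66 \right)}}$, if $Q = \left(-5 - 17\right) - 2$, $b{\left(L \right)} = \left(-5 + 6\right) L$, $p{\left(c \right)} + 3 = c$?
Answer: $- \frac{33}{2242} - \frac{2 i \sqrt{2}}{1121} \approx -0.014719 - 0.0025231 i$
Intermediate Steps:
$p{\left(c \right)} = -3 + c$
$b{\left(L \right)} = L$ ($b{\left(L \right)} = 1 L = L$)
$g = 2 i \sqrt{2}$ ($g = \sqrt{-8} = 2 i \sqrt{2} \approx 2.8284 i$)
$Q = -24$ ($Q = -22 - 2 = -24$)
$o{\left(G,h \right)} = 4 G$ ($o{\left(G,h \right)} = \left(-3 + 7\right) G = 4 G$)
$\frac{1}{o{\left(g,Q \right)} + b{\left(-66 \right)}} = \frac{1}{4 \cdot 2 i \sqrt{2} - 66} = \frac{1}{8 i \sqrt{2} - 66} = \frac{1}{-66 + 8 i \sqrt{2}}$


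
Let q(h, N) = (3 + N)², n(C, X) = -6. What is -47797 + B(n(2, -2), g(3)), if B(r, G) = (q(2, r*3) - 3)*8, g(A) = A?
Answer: -46021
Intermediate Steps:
B(r, G) = -24 + 8*(3 + 3*r)² (B(r, G) = ((3 + r*3)² - 3)*8 = ((3 + 3*r)² - 3)*8 = (-3 + (3 + 3*r)²)*8 = -24 + 8*(3 + 3*r)²)
-47797 + B(n(2, -2), g(3)) = -47797 + (-24 + 72*(1 - 6)²) = -47797 + (-24 + 72*(-5)²) = -47797 + (-24 + 72*25) = -47797 + (-24 + 1800) = -47797 + 1776 = -46021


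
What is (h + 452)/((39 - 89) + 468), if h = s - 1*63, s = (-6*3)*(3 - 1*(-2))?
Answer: 299/418 ≈ 0.71531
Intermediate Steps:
s = -90 (s = -18*(3 + 2) = -18*5 = -90)
h = -153 (h = -90 - 1*63 = -90 - 63 = -153)
(h + 452)/((39 - 89) + 468) = (-153 + 452)/((39 - 89) + 468) = 299/(-50 + 468) = 299/418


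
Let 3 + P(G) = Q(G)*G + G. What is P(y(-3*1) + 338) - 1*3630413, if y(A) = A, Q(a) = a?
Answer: -3517856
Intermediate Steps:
P(G) = -3 + G + G**2 (P(G) = -3 + (G*G + G) = -3 + (G**2 + G) = -3 + (G + G**2) = -3 + G + G**2)
P(y(-3*1) + 338) - 1*3630413 = (-3 + (-3*1 + 338) + (-3*1 + 338)**2) - 1*3630413 = (-3 + (-3 + 338) + (-3 + 338)**2) - 3630413 = (-3 + 335 + 335**2) - 3630413 = (-3 + 335 + 112225) - 3630413 = 112557 - 3630413 = -3517856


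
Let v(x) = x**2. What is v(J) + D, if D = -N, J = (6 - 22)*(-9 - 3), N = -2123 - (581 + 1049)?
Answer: 40617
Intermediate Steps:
N = -3753 (N = -2123 - 1*1630 = -2123 - 1630 = -3753)
J = 192 (J = -16*(-12) = 192)
D = 3753 (D = -1*(-3753) = 3753)
v(J) + D = 192**2 + 3753 = 36864 + 3753 = 40617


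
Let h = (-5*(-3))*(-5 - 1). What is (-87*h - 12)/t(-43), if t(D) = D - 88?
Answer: -7818/131 ≈ -59.679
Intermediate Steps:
t(D) = -88 + D
h = -90 (h = 15*(-6) = -90)
(-87*h - 12)/t(-43) = (-87*(-90) - 12)/(-88 - 43) = (7830 - 12)/(-131) = 7818*(-1/131) = -7818/131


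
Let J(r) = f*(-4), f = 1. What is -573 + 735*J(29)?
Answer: -3513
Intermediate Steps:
J(r) = -4 (J(r) = 1*(-4) = -4)
-573 + 735*J(29) = -573 + 735*(-4) = -573 - 2940 = -3513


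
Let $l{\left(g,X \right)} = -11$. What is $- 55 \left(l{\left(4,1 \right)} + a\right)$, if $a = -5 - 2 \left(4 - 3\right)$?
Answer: $990$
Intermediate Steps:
$a = -7$ ($a = -5 - 2 \left(4 - 3\right) = -5 - 2 = -7$)
$- 55 \left(l{\left(4,1 \right)} + a\right) = - 55 \left(-11 - 7\right) = \left(-55\right) \left(-18\right) = 990$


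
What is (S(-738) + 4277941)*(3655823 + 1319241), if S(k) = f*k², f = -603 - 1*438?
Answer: -2799450915998632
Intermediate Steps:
f = -1041 (f = -603 - 438 = -1041)
S(k) = -1041*k²
(S(-738) + 4277941)*(3655823 + 1319241) = (-1041*(-738)² + 4277941)*(3655823 + 1319241) = (-1041*544644 + 4277941)*4975064 = (-566974404 + 4277941)*4975064 = -562696463*4975064 = -2799450915998632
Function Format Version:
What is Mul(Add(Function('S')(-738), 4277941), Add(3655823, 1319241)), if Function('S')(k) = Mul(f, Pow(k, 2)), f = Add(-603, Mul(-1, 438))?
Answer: -2799450915998632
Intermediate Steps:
f = -1041 (f = Add(-603, -438) = -1041)
Function('S')(k) = Mul(-1041, Pow(k, 2))
Mul(Add(Function('S')(-738), 4277941), Add(3655823, 1319241)) = Mul(Add(Mul(-1041, Pow(-738, 2)), 4277941), Add(3655823, 1319241)) = Mul(Add(Mul(-1041, 544644), 4277941), 4975064) = Mul(Add(-566974404, 4277941), 4975064) = Mul(-562696463, 4975064) = -2799450915998632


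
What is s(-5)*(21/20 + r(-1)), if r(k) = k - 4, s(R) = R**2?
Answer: -395/4 ≈ -98.750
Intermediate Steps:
r(k) = -4 + k
s(-5)*(21/20 + r(-1)) = (-5)**2*(21/20 + (-4 - 1)) = 25*(21*(1/20) - 5) = 25*(21/20 - 5) = 25*(-79/20) = -395/4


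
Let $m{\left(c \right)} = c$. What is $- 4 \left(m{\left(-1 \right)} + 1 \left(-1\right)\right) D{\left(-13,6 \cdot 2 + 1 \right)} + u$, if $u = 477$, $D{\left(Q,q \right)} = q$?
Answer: $581$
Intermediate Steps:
$- 4 \left(m{\left(-1 \right)} + 1 \left(-1\right)\right) D{\left(-13,6 \cdot 2 + 1 \right)} + u = - 4 \left(-1 + 1 \left(-1\right)\right) \left(6 \cdot 2 + 1\right) + 477 = - 4 \left(-1 - 1\right) \left(12 + 1\right) + 477 = \left(-4\right) \left(-2\right) 13 + 477 = 8 \cdot 13 + 477 = 104 + 477 = 581$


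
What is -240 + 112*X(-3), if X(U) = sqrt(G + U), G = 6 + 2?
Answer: -240 + 112*sqrt(5) ≈ 10.440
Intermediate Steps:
G = 8
X(U) = sqrt(8 + U)
-240 + 112*X(-3) = -240 + 112*sqrt(8 - 3) = -240 + 112*sqrt(5)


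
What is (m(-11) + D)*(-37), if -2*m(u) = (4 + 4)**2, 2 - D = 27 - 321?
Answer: -9768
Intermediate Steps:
D = 296 (D = 2 - (27 - 321) = 2 - 1*(-294) = 2 + 294 = 296)
m(u) = -32 (m(u) = -(4 + 4)**2/2 = -1/2*8**2 = -1/2*64 = -32)
(m(-11) + D)*(-37) = (-32 + 296)*(-37) = 264*(-37) = -9768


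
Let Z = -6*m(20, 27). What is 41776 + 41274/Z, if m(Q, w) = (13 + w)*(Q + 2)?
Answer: 36756001/880 ≈ 41768.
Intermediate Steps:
m(Q, w) = (2 + Q)*(13 + w) (m(Q, w) = (13 + w)*(2 + Q) = (2 + Q)*(13 + w))
Z = -5280 (Z = -6*(26 + 2*27 + 13*20 + 20*27) = -6*(26 + 54 + 260 + 540) = -6*880 = -5280)
41776 + 41274/Z = 41776 + 41274/(-5280) = 41776 + 41274*(-1/5280) = 41776 - 6879/880 = 36756001/880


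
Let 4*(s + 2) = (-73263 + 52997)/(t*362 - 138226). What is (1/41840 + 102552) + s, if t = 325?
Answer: 11035686324367/107612480 ≈ 1.0255e+5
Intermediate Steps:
s = -72171/41152 (s = -2 + ((-73263 + 52997)/(325*362 - 138226))/4 = -2 + (-20266/(117650 - 138226))/4 = -2 + (-20266/(-20576))/4 = -2 + (-20266*(-1/20576))/4 = -2 + (¼)*(10133/10288) = -2 + 10133/41152 = -72171/41152 ≈ -1.7538)
(1/41840 + 102552) + s = (1/41840 + 102552) - 72171/41152 = 4290775681/41840 - 72171/41152 = 11035686324367/107612480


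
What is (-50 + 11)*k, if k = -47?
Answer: 1833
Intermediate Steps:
(-50 + 11)*k = (-50 + 11)*(-47) = -39*(-47) = 1833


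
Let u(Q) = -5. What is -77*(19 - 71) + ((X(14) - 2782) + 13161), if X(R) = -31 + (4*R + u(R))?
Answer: 14403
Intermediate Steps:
X(R) = -36 + 4*R (X(R) = -31 + (4*R - 5) = -31 + (-5 + 4*R) = -36 + 4*R)
-77*(19 - 71) + ((X(14) - 2782) + 13161) = -77*(19 - 71) + (((-36 + 4*14) - 2782) + 13161) = -77*(-52) + (((-36 + 56) - 2782) + 13161) = 4004 + ((20 - 2782) + 13161) = 4004 + (-2762 + 13161) = 4004 + 10399 = 14403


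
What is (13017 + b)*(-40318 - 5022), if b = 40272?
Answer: -2416123260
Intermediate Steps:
(13017 + b)*(-40318 - 5022) = (13017 + 40272)*(-40318 - 5022) = 53289*(-45340) = -2416123260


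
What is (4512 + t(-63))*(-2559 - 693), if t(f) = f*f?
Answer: -27580212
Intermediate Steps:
t(f) = f**2
(4512 + t(-63))*(-2559 - 693) = (4512 + (-63)**2)*(-2559 - 693) = (4512 + 3969)*(-3252) = 8481*(-3252) = -27580212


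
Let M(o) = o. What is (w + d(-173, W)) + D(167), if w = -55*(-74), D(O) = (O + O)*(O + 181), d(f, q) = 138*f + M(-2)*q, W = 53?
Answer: 96322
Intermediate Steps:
d(f, q) = -2*q + 138*f (d(f, q) = 138*f - 2*q = -2*q + 138*f)
D(O) = 2*O*(181 + O) (D(O) = (2*O)*(181 + O) = 2*O*(181 + O))
w = 4070
(w + d(-173, W)) + D(167) = (4070 + (-2*53 + 138*(-173))) + 2*167*(181 + 167) = (4070 + (-106 - 23874)) + 2*167*348 = (4070 - 23980) + 116232 = -19910 + 116232 = 96322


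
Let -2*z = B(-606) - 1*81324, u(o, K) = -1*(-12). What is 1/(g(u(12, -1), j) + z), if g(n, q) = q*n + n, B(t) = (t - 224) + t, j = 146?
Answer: 1/43144 ≈ 2.3178e-5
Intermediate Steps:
B(t) = -224 + 2*t (B(t) = (-224 + t) + t = -224 + 2*t)
u(o, K) = 12
g(n, q) = n + n*q (g(n, q) = n*q + n = n + n*q)
z = 41380 (z = -((-224 + 2*(-606)) - 1*81324)/2 = -((-224 - 1212) - 81324)/2 = -(-1436 - 81324)/2 = -½*(-82760) = 41380)
1/(g(u(12, -1), j) + z) = 1/(12*(1 + 146) + 41380) = 1/(12*147 + 41380) = 1/(1764 + 41380) = 1/43144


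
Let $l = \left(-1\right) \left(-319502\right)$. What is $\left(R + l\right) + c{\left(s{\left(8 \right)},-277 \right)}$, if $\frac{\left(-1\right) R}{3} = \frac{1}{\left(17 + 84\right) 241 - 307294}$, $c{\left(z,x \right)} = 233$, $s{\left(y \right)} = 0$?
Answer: $\frac{90469977458}{282953} \approx 3.1974 \cdot 10^{5}$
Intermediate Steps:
$l = 319502$
$R = \frac{3}{282953}$ ($R = - \frac{3}{\left(17 + 84\right) 241 - 307294} = - \frac{3}{101 \cdot 241 - 307294} = - \frac{3}{24341 - 307294} = - \frac{3}{-282953} = \left(-3\right) \left(- \frac{1}{282953}\right) = \frac{3}{282953} \approx 1.0602 \cdot 10^{-5}$)
$\left(R + l\right) + c{\left(s{\left(8 \right)},-277 \right)} = \left(\frac{3}{282953} + 319502\right) + 233 = \frac{90404049409}{282953} + 233 = \frac{90469977458}{282953}$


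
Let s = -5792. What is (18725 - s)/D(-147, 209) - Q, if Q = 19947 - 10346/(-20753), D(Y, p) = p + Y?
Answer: -25157365793/1286686 ≈ -19552.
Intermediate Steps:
D(Y, p) = Y + p
Q = 413970437/20753 (Q = 19947 - 10346*(-1/20753) = 19947 + 10346/20753 = 413970437/20753 ≈ 19948.)
(18725 - s)/D(-147, 209) - Q = (18725 - 1*(-5792))/(-147 + 209) - 1*413970437/20753 = (18725 + 5792)/62 - 413970437/20753 = 24517*(1/62) - 413970437/20753 = 24517/62 - 413970437/20753 = -25157365793/1286686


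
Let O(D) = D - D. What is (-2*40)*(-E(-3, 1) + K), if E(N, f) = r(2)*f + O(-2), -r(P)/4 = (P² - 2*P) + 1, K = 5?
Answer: -720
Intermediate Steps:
O(D) = 0
r(P) = -4 - 4*P² + 8*P (r(P) = -4*((P² - 2*P) + 1) = -4*(1 + P² - 2*P) = -4 - 4*P² + 8*P)
E(N, f) = -4*f (E(N, f) = (-4 - 4*2² + 8*2)*f + 0 = (-4 - 4*4 + 16)*f + 0 = (-4 - 16 + 16)*f + 0 = -4*f + 0 = -4*f)
(-2*40)*(-E(-3, 1) + K) = (-2*40)*(-(-4) + 5) = -80*(-1*(-4) + 5) = -80*(4 + 5) = -80*9 = -720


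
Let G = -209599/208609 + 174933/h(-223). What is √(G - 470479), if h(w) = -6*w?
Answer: I*√4071517139591606411654/93039614 ≈ 685.82*I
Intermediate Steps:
G = 12070718245/93039614 (G = -209599/208609 + 174933/((-6*(-223))) = -209599*1/208609 + 174933/1338 = -209599/208609 + 174933*(1/1338) = -209599/208609 + 58311/446 = 12070718245/93039614 ≈ 129.74)
√(G - 470479) = √(12070718245/93039614 - 470479) = √(-43761113836861/93039614) = I*√4071517139591606411654/93039614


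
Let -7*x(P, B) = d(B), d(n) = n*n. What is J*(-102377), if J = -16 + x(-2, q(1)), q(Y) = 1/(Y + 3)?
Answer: 183561961/112 ≈ 1.6389e+6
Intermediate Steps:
d(n) = n**2
q(Y) = 1/(3 + Y)
x(P, B) = -B**2/7
J = -1793/112 (J = -16 - 1/(7*(3 + 1)**2) = -16 - (1/4)**2/7 = -16 - 1/7*1/16 = -16 - 1/112 = -1793/112 ≈ -16.009)
J*(-102377) = -1793/112*(-102377) = 183561961/112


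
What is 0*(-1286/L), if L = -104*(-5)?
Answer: 0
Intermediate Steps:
L = 520
0*(-1286/L) = 0*(-1286/520) = 0*(-1286*1/520) = 0*(-643/260) = 0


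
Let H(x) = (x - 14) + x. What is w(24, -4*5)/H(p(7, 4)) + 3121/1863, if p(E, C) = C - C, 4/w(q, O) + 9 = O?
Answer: 637289/378189 ≈ 1.6851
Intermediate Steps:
w(q, O) = 4/(-9 + O)
p(E, C) = 0
H(x) = -14 + 2*x (H(x) = (-14 + x) + x = -14 + 2*x)
w(24, -4*5)/H(p(7, 4)) + 3121/1863 = (4/(-9 - 4*5))/(-14 + 2*0) + 3121/1863 = (4/(-9 - 20))/(-14 + 0) + 3121*(1/1863) = (4/(-29))/(-14) + 3121/1863 = (4*(-1/29))*(-1/14) + 3121/1863 = -4/29*(-1/14) + 3121/1863 = 2/203 + 3121/1863 = 637289/378189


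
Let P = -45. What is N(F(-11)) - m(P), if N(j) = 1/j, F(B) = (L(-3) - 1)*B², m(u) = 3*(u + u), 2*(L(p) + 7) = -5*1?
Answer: 686068/2541 ≈ 270.00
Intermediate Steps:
L(p) = -19/2 (L(p) = -7 + (-5*1)/2 = -7 + (½)*(-5) = -7 - 5/2 = -19/2)
m(u) = 6*u (m(u) = 3*(2*u) = 6*u)
F(B) = -21*B²/2 (F(B) = (-19/2 - 1)*B² = -21*B²/2)
N(F(-11)) - m(P) = 1/(-21/2*(-11)²) - 6*(-45) = 1/(-21/2*121) - 1*(-270) = 1/(-2541/2) + 270 = -2/2541 + 270 = 686068/2541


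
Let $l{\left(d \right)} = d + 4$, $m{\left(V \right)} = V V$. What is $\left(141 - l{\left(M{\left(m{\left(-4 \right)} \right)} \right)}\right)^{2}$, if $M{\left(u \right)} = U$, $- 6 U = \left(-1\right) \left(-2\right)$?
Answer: $\frac{169744}{9} \approx 18860.0$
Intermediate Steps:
$m{\left(V \right)} = V^{2}$
$U = - \frac{1}{3}$ ($U = - \frac{\left(-1\right) \left(-2\right)}{6} = \left(- \frac{1}{6}\right) 2 = - \frac{1}{3} \approx -0.33333$)
$M{\left(u \right)} = - \frac{1}{3}$
$l{\left(d \right)} = 4 + d$
$\left(141 - l{\left(M{\left(m{\left(-4 \right)} \right)} \right)}\right)^{2} = \left(141 - \left(4 - \frac{1}{3}\right)\right)^{2} = \left(141 - \frac{11}{3}\right)^{2} = \left(\frac{412}{3}\right)^{2} = \frac{169744}{9}$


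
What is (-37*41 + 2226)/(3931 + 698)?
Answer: 709/4629 ≈ 0.15316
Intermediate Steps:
(-37*41 + 2226)/(3931 + 698) = (-1517 + 2226)/4629 = 709*(1/4629) = 709/4629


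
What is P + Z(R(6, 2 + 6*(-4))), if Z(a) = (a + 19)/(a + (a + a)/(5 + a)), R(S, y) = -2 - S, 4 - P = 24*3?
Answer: -577/8 ≈ -72.125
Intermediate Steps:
P = -68 (P = 4 - 24*3 = 4 - 1*72 = 4 - 72 = -68)
Z(a) = (19 + a)/(a + 2*a/(5 + a)) (Z(a) = (19 + a)/(a + (2*a)/(5 + a)) = (19 + a)/(a + 2*a/(5 + a)))
P + Z(R(6, 2 + 6*(-4))) = -68 + (95 + (-2 - 1*6)² + 24*(-2 - 1*6))/((-2 - 1*6)*(7 + (-2 - 1*6))) = -68 + (95 + (-2 - 6)² + 24*(-2 - 6))/((-2 - 6)*(7 + (-2 - 6))) = -68 + (95 + (-8)² + 24*(-8))/((-8)*(7 - 8)) = -68 - ⅛*(95 + 64 - 192)/(-1) = -68 - ⅛*(-1)*(-33) = -68 - 33/8 = -577/8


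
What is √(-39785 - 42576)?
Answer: I*√82361 ≈ 286.99*I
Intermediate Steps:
√(-39785 - 42576) = √(-82361) = I*√82361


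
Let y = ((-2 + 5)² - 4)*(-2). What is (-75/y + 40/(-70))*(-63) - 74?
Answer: -1021/2 ≈ -510.50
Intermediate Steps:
y = -10 (y = (3² - 4)*(-2) = (9 - 4)*(-2) = 5*(-2) = -10)
(-75/y + 40/(-70))*(-63) - 74 = (-75/(-10) + 40/(-70))*(-63) - 74 = (-75*(-⅒) + 40*(-1/70))*(-63) - 74 = (15/2 - 4/7)*(-63) - 74 = (97/14)*(-63) - 74 = -873/2 - 74 = -1021/2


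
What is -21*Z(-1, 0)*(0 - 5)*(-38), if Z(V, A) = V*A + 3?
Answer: -11970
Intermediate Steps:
Z(V, A) = 3 + A*V (Z(V, A) = A*V + 3 = 3 + A*V)
-21*Z(-1, 0)*(0 - 5)*(-38) = -21*(3 + 0*(-1))*(0 - 5)*(-38) = -21*(3 + 0)*(-5)*(-38) = -63*(-5)*(-38) = -21*(-15)*(-38) = 315*(-38) = -11970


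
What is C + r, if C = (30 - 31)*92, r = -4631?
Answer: -4723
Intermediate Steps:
C = -92 (C = -1*92 = -92)
C + r = -92 - 4631 = -4723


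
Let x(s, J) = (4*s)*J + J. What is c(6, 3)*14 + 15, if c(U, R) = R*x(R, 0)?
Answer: 15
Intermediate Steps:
x(s, J) = J + 4*J*s (x(s, J) = 4*J*s + J = J + 4*J*s)
c(U, R) = 0 (c(U, R) = R*(0*(1 + 4*R)) = R*0 = 0)
c(6, 3)*14 + 15 = 0*14 + 15 = 0 + 15 = 15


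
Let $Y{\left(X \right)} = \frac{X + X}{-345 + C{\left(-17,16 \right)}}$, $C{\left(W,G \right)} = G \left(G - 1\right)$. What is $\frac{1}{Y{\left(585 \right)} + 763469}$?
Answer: $\frac{7}{5344205} \approx 1.3098 \cdot 10^{-6}$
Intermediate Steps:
$C{\left(W,G \right)} = G \left(-1 + G\right)$
$Y{\left(X \right)} = - \frac{2 X}{105}$ ($Y{\left(X \right)} = \frac{X + X}{-345 + 16 \left(-1 + 16\right)} = \frac{2 X}{-345 + 16 \cdot 15} = \frac{2 X}{-345 + 240} = \frac{2 X}{-105} = 2 X \left(- \frac{1}{105}\right) = - \frac{2 X}{105}$)
$\frac{1}{Y{\left(585 \right)} + 763469} = \frac{1}{\left(- \frac{2}{105}\right) 585 + 763469} = \frac{1}{- \frac{78}{7} + 763469} = \frac{1}{\frac{5344205}{7}} = \frac{7}{5344205}$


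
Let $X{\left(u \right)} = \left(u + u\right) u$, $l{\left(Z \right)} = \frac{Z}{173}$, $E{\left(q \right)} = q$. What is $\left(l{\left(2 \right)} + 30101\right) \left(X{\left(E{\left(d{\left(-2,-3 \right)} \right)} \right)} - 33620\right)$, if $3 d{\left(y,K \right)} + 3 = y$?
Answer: $- \frac{525139137250}{519} \approx -1.0118 \cdot 10^{9}$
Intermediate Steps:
$d{\left(y,K \right)} = -1 + \frac{y}{3}$
$l{\left(Z \right)} = \frac{Z}{173}$
$X{\left(u \right)} = 2 u^{2}$ ($X{\left(u \right)} = 2 u u = 2 u^{2}$)
$\left(l{\left(2 \right)} + 30101\right) \left(X{\left(E{\left(d{\left(-2,-3 \right)} \right)} \right)} - 33620\right) = \left(\frac{1}{173} \cdot 2 + 30101\right) \left(2 \left(-1 + \frac{1}{3} \left(-2\right)\right)^{2} - 33620\right) = \left(\frac{2}{173} + 30101\right) \left(2 \left(-1 - \frac{2}{3}\right)^{2} - 33620\right) = \frac{5207475 \left(2 \left(- \frac{5}{3}\right)^{2} - 33620\right)}{173} = \frac{5207475 \left(2 \cdot \frac{25}{9} - 33620\right)}{173} = \frac{5207475 \left(\frac{50}{9} - 33620\right)}{173} = \frac{5207475}{173} \left(- \frac{302530}{9}\right) = - \frac{525139137250}{519}$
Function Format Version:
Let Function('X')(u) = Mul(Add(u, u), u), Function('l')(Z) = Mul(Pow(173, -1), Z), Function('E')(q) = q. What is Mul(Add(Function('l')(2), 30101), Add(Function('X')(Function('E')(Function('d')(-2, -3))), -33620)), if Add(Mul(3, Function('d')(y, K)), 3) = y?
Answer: Rational(-525139137250, 519) ≈ -1.0118e+9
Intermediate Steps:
Function('d')(y, K) = Add(-1, Mul(Rational(1, 3), y))
Function('l')(Z) = Mul(Rational(1, 173), Z)
Function('X')(u) = Mul(2, Pow(u, 2)) (Function('X')(u) = Mul(Mul(2, u), u) = Mul(2, Pow(u, 2)))
Mul(Add(Function('l')(2), 30101), Add(Function('X')(Function('E')(Function('d')(-2, -3))), -33620)) = Mul(Add(Mul(Rational(1, 173), 2), 30101), Add(Mul(2, Pow(Add(-1, Mul(Rational(1, 3), -2)), 2)), -33620)) = Mul(Add(Rational(2, 173), 30101), Add(Mul(2, Pow(Add(-1, Rational(-2, 3)), 2)), -33620)) = Mul(Rational(5207475, 173), Add(Mul(2, Pow(Rational(-5, 3), 2)), -33620)) = Mul(Rational(5207475, 173), Add(Mul(2, Rational(25, 9)), -33620)) = Mul(Rational(5207475, 173), Add(Rational(50, 9), -33620)) = Mul(Rational(5207475, 173), Rational(-302530, 9)) = Rational(-525139137250, 519)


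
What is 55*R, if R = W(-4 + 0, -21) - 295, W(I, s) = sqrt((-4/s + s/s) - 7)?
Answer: -16225 + 55*I*sqrt(2562)/21 ≈ -16225.0 + 132.57*I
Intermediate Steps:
W(I, s) = sqrt(-6 - 4/s) (W(I, s) = sqrt((-4/s + 1) - 7) = sqrt((1 - 4/s) - 7) = sqrt(-6 - 4/s))
R = -295 + I*sqrt(2562)/21 (R = sqrt(-6 - 4/(-21)) - 295 = sqrt(-6 - 4*(-1/21)) - 295 = sqrt(-6 + 4/21) - 295 = sqrt(-122/21) - 295 = I*sqrt(2562)/21 - 295 = -295 + I*sqrt(2562)/21 ≈ -295.0 + 2.4103*I)
55*R = 55*(-295 + I*sqrt(2562)/21) = -16225 + 55*I*sqrt(2562)/21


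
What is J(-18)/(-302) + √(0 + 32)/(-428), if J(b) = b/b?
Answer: -1/302 - √2/107 ≈ -0.016528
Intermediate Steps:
J(b) = 1
J(-18)/(-302) + √(0 + 32)/(-428) = 1/(-302) + √(0 + 32)/(-428) = 1*(-1/302) + √32*(-1/428) = -1/302 + (4*√2)*(-1/428) = -1/302 - √2/107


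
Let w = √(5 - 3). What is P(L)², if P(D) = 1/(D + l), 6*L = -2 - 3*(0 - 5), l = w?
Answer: 8676/9409 - 5616*√2/9409 ≈ 0.077987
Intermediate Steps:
w = √2 ≈ 1.4142
l = √2 ≈ 1.4142
L = 13/6 (L = (-2 - 3*(0 - 5))/6 = (-2 - 3*(-5))/6 = (-2 + 15)/6 = (⅙)*13 = 13/6 ≈ 2.1667)
P(D) = 1/(D + √2)
P(L)² = (1/(13/6 + √2))² = (13/6 + √2)⁻²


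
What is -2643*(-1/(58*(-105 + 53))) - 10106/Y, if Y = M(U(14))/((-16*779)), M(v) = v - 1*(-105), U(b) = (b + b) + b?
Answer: 379898542423/443352 ≈ 8.5688e+5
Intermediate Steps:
U(b) = 3*b (U(b) = 2*b + b = 3*b)
M(v) = 105 + v (M(v) = v + 105 = 105 + v)
Y = -147/12464 (Y = (105 + 3*14)/((-16*779)) = (105 + 42)/(-12464) = 147*(-1/12464) = -147/12464 ≈ -0.011794)
-2643*(-1/(58*(-105 + 53))) - 10106/Y = -2643*(-1/(58*(-105 + 53))) - 10106/(-147/12464) = -2643/((-52*(-58))) - 10106*(-12464/147) = -2643/3016 + 125961184/147 = 379898542423/443352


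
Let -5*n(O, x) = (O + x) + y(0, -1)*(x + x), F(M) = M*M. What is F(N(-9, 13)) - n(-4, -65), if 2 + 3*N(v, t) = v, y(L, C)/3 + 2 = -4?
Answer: 21044/45 ≈ 467.64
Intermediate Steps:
y(L, C) = -18 (y(L, C) = -6 + 3*(-4) = -6 - 12 = -18)
N(v, t) = -2/3 + v/3
F(M) = M**2
n(O, x) = 7*x - O/5 (n(O, x) = -((O + x) - 18*(x + x))/5 = -((O + x) - 36*x)/5 = -(O - 35*x)/5 = 7*x - O/5)
F(N(-9, 13)) - n(-4, -65) = (-2/3 + (1/3)*(-9))**2 - (7*(-65) - 1/5*(-4)) = (-2/3 - 3)**2 - (-455 + 4/5) = (-11/3)**2 - 1*(-2271/5) = 121/9 + 2271/5 = 21044/45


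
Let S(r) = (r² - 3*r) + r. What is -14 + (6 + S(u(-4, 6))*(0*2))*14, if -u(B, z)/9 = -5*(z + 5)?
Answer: 70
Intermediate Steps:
u(B, z) = 225 + 45*z (u(B, z) = -(-45)*(z + 5) = -(-45)*(5 + z) = -9*(-25 - 5*z) = 225 + 45*z)
S(r) = r² - 2*r
-14 + (6 + S(u(-4, 6))*(0*2))*14 = -14 + (6 + ((225 + 45*6)*(-2 + (225 + 45*6)))*(0*2))*14 = -14 + (6 + ((225 + 270)*(-2 + (225 + 270)))*0)*14 = -14 + (6 + (495*(-2 + 495))*0)*14 = -14 + (6 + (495*493)*0)*14 = -14 + (6 + 244035*0)*14 = -14 + (6 + 0)*14 = -14 + 6*14 = -14 + 84 = 70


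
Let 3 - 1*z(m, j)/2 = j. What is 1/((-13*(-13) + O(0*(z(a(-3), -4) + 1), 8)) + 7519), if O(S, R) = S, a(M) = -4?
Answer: 1/7688 ≈ 0.00013007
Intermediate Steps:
z(m, j) = 6 - 2*j
1/((-13*(-13) + O(0*(z(a(-3), -4) + 1), 8)) + 7519) = 1/((-13*(-13) + 0*((6 - 2*(-4)) + 1)) + 7519) = 1/((169 + 0*((6 + 8) + 1)) + 7519) = 1/((169 + 0*(14 + 1)) + 7519) = 1/((169 + 0*15) + 7519) = 1/((169 + 0) + 7519) = 1/(169 + 7519) = 1/7688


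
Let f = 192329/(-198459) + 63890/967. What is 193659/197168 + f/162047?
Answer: 6024951465186958625/6131612475850374288 ≈ 0.98260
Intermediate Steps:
f = 12493563367/191909853 (f = 192329*(-1/198459) + 63890*(1/967) = -192329/198459 + 63890/967 = 12493563367/191909853 ≈ 65.101)
193659/197168 + f/162047 = 193659/197168 + (12493563367/191909853)/162047 = 193659*(1/197168) + (12493563367/191909853)*(1/162047) = 193659/197168 + 12493563367/31098415949091 = 6024951465186958625/6131612475850374288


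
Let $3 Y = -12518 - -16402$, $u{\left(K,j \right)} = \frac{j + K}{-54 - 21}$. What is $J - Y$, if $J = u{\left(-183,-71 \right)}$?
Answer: $- \frac{32282}{25} \approx -1291.3$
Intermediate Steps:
$u{\left(K,j \right)} = - \frac{K}{75} - \frac{j}{75}$ ($u{\left(K,j \right)} = \frac{K + j}{-75} = \left(K + j\right) \left(- \frac{1}{75}\right) = - \frac{K}{75} - \frac{j}{75}$)
$J = \frac{254}{75}$ ($J = \left(- \frac{1}{75}\right) \left(-183\right) - - \frac{71}{75} = \frac{61}{25} + \frac{71}{75} = \frac{254}{75} \approx 3.3867$)
$Y = \frac{3884}{3}$ ($Y = \frac{-12518 - -16402}{3} = \frac{-12518 + 16402}{3} = \frac{1}{3} \cdot 3884 = \frac{3884}{3} \approx 1294.7$)
$J - Y = \frac{254}{75} - \frac{3884}{3} = - \frac{32282}{25}$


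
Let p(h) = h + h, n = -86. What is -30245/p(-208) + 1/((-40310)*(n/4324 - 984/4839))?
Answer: 474561915957273/6527275757600 ≈ 72.704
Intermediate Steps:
p(h) = 2*h
-30245/p(-208) + 1/((-40310)*(n/4324 - 984/4839)) = -30245/(2*(-208)) + 1/((-40310)*(-86/4324 - 984/4839)) = -30245/(-416) - 1/(40310*(-86*1/4324 - 984*1/4839)) = -30245*(-1/416) - 1/(40310*(-43/2162 - 328/1613)) = 30245/416 - 1/(40310*(-778495/3487306)) = 30245/416 - 1/40310*(-3487306/778495) = 30245/416 + 1743653/15690566725 = 474561915957273/6527275757600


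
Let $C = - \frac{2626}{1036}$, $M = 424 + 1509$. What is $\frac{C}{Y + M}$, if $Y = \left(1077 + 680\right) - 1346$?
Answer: $- \frac{1313}{1214192} \approx -0.0010814$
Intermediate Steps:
$M = 1933$
$Y = 411$ ($Y = 1757 - 1346 = 411$)
$C = - \frac{1313}{518}$ ($C = \left(-2626\right) \frac{1}{1036} = - \frac{1313}{518} \approx -2.5347$)
$\frac{C}{Y + M} = - \frac{1313}{518 \left(411 + 1933\right)} = - \frac{1313}{518 \cdot 2344} = \left(- \frac{1313}{518}\right) \frac{1}{2344} = - \frac{1313}{1214192}$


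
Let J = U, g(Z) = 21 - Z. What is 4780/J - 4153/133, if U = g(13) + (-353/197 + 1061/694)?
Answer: 82524145133/140684607 ≈ 586.59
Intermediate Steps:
U = 1057779/136718 (U = (21 - 1*13) + (-353/197 + 1061/694) = (21 - 13) + (-353*1/197 + 1061*(1/694)) = 8 + (-353/197 + 1061/694) = 8 - 35965/136718 = 1057779/136718 ≈ 7.7369)
J = 1057779/136718 ≈ 7.7369
4780/J - 4153/133 = 4780/(1057779/136718) - 4153/133 = 4780*(136718/1057779) - 4153*1/133 = 653512040/1057779 - 4153/133 = 82524145133/140684607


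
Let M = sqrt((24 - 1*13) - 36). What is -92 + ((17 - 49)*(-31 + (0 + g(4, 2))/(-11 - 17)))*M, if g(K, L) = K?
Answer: -92 + 34880*I/7 ≈ -92.0 + 4982.9*I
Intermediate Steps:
M = 5*I (M = sqrt((24 - 13) - 36) = sqrt(11 - 36) = sqrt(-25) = 5*I ≈ 5.0*I)
-92 + ((17 - 49)*(-31 + (0 + g(4, 2))/(-11 - 17)))*M = -92 + ((17 - 49)*(-31 + (0 + 4)/(-11 - 17)))*(5*I) = -92 + (-32*(-31 + 4/(-28)))*(5*I) = -92 + (-32*(-31 + 4*(-1/28)))*(5*I) = -92 + (-32*(-31 - 1/7))*(5*I) = -92 + (-32*(-218/7))*(5*I) = -92 + 6976*(5*I)/7 = -92 + 34880*I/7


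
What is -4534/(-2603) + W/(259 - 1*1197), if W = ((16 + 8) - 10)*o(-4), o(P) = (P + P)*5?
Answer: 407898/174401 ≈ 2.3389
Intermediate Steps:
o(P) = 10*P (o(P) = (2*P)*5 = 10*P)
W = -560 (W = ((16 + 8) - 10)*(10*(-4)) = (24 - 10)*(-40) = 14*(-40) = -560)
-4534/(-2603) + W/(259 - 1*1197) = -4534/(-2603) - 560/(259 - 1*1197) = -4534*(-1/2603) - 560/(259 - 1197) = 4534/2603 - 560/(-938) = 4534/2603 - 560*(-1/938) = 4534/2603 + 40/67 = 407898/174401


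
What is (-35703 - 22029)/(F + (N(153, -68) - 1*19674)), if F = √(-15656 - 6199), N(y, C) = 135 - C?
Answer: 281024943/94785424 + 14433*I*√21855/94785424 ≈ 2.9649 + 0.022511*I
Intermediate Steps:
F = I*√21855 (F = √(-21855) = I*√21855 ≈ 147.83*I)
(-35703 - 22029)/(F + (N(153, -68) - 1*19674)) = (-35703 - 22029)/(I*√21855 + ((135 - 1*(-68)) - 1*19674)) = -57732/(I*√21855 + ((135 + 68) - 19674)) = -57732/(I*√21855 + (203 - 19674)) = -57732/(I*√21855 - 19471) = -57732/(-19471 + I*√21855)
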